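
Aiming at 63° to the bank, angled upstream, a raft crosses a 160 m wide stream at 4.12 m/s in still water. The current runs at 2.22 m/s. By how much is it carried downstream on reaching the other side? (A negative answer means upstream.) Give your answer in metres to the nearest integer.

15 m

Perpendicular speed = 3.671 m/s; crossing time = 160 / 3.671 = 43.585 s.
Net downstream speed = 0.350 m/s.
Drift = 0.350 × 43.585 = 15.236 m (downstream).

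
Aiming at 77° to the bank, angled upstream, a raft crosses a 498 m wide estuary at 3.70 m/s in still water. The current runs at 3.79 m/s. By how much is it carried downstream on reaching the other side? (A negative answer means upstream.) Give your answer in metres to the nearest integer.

409 m

Perpendicular speed = 3.605 m/s; crossing time = 498 / 3.605 = 138.135 s.
Net downstream speed = 2.958 m/s.
Drift = 2.958 × 138.135 = 408.559 m (downstream).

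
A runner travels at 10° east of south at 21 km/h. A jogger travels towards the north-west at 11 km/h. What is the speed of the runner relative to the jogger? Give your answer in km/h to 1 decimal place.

Taking east as x and north as y: runner velocity = (3.647, -20.681) km/h; jogger velocity = (-7.778, 7.778) km/h.
Velocity of runner relative to jogger = (3.647, -20.681) − (-7.778, 7.778) = (11.425, -28.459) km/h.
Magnitude = |(11.425, -28.459)| = 30.667 km/h.

30.7 km/h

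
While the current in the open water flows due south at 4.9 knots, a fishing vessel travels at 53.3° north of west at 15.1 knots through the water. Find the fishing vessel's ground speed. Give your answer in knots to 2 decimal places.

Taking east as x and north as y: velocity relative to the water = (-9.024, 12.107) knots; the water relative to ground = (0.000, -4.900) knots.
Velocity relative to ground = (-9.024, 12.107) + (0.000, -4.900) = (-9.024, 7.207) knots.
Speed = |(-9.024, 7.207)| = 11.549 knots.

11.55 knots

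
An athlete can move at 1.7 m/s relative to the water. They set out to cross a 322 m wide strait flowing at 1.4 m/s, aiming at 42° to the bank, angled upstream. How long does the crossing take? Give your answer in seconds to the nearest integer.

283 s

The component of the athlete's velocity perpendicular to the bank is 1.7 × sin 42° = 1.138 m/s.
The flow acts along the bank and has no component across it.
Time = 322 / 1.138 = 283.071 s.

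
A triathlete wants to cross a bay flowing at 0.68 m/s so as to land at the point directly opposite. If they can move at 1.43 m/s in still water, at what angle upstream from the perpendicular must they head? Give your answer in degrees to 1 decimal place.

28.4°

To cancel the current, the upstream component of the triathlete's velocity must equal the flow: 1.43 sin θ = 0.68.
sin θ = 0.68 / 1.43 = 0.4755.
θ = arcsin(0.4755) = 28.394°.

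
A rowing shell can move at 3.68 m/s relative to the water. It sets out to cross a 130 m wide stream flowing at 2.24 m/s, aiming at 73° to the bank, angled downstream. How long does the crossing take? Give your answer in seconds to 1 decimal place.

36.9 s

The component of the rowing shell's velocity perpendicular to the bank is 3.68 × sin 73° = 3.519 m/s.
The current is parallel to the bank, so it does not affect the crossing time.
Time = 130 / 3.519 = 36.940 s.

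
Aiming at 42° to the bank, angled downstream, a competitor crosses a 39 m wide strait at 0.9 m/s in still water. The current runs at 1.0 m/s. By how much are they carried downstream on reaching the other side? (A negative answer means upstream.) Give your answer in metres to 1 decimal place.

108.1 m

Perpendicular speed = 0.602 m/s; crossing time = 39 / 0.602 = 64.761 s.
Net downstream speed = 1.669 m/s.
Drift = 1.669 × 64.761 = 108.075 m (downstream).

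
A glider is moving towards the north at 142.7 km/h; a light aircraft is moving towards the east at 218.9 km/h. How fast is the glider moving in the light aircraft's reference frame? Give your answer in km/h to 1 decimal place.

Taking east as x and north as y: glider velocity = (0.000, 142.700) km/h; light aircraft velocity = (218.900, 0.000) km/h.
Velocity of glider relative to light aircraft = (0.000, 142.700) − (218.900, 0.000) = (-218.900, 142.700) km/h.
Magnitude = |(-218.900, 142.700)| = 261.305 km/h.

261.3 km/h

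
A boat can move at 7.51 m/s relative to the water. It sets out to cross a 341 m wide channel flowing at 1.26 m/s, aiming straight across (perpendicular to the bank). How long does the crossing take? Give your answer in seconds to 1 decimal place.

45.4 s

The component of the boat's velocity perpendicular to the bank is 7.51 m/s.
The current is parallel to the bank, so it does not affect the crossing time.
Time = 341 / 7.510 = 45.406 s.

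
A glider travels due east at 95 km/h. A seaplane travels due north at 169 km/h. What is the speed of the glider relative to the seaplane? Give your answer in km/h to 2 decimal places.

193.87 km/h

Taking east as x and north as y: glider velocity = (95.000, 0.000) km/h; seaplane velocity = (0.000, 169.000) km/h.
Velocity of glider relative to seaplane = (95.000, 0.000) − (0.000, 169.000) = (95.000, -169.000) km/h.
Magnitude = |(95.000, -169.000)| = 193.871 km/h.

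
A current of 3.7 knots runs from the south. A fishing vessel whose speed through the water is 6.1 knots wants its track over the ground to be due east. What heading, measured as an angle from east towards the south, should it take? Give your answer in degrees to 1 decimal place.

The current pushes perpendicular to the desired track; the heading must have a component into the current equal to 3.7 knots: 6.1 sin θ = 3.7.
sin θ = 0.6066, so θ = 37.341°.

37.3°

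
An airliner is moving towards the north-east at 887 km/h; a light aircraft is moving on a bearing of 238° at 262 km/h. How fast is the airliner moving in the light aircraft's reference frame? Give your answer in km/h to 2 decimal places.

Taking east as x and north as y: airliner velocity = (627.204, 627.204) km/h; light aircraft velocity = (-222.189, -138.839) km/h.
Velocity of airliner relative to light aircraft = (627.204, 627.204) − (-222.189, -138.839) = (849.392, 766.043) km/h.
Magnitude = |(849.392, 766.043)| = 1143.804 km/h.

1143.80 km/h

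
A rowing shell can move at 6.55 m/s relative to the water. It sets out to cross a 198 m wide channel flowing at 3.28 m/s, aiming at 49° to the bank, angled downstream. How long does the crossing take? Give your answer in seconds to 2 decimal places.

40.05 s

The component of the rowing shell's velocity perpendicular to the bank is 6.55 × sin 49° = 4.943 m/s.
The current is parallel to the bank, so it does not affect the crossing time.
Time = 198 / 4.943 = 40.054 s.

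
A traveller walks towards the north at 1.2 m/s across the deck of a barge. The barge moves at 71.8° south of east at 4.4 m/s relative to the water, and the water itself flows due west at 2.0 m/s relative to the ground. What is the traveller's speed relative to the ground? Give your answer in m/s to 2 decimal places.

In east/north components (m/s): traveller relative to barge = (0.000, 1.200); barge relative to water = (1.374, -4.180); water relative to ground = (-2.000, 0.000).
Sum = (-0.626, -2.980) m/s.
Speed = |(-0.626, -2.980)| = 3.045 m/s.

3.04 m/s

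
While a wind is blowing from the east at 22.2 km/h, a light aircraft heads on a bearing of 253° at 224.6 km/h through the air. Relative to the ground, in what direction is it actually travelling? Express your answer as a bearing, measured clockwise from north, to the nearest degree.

Taking east as x and north as y: velocity relative to the air = (-214.786, -65.667) km/h; the air relative to ground = (-22.200, 0.000) km/h.
Velocity relative to ground = (-214.786, -65.667) + (-22.200, 0.000) = (-236.986, -65.667) km/h.
Bearing = atan2(-236.99, -65.67) = 254.51° clockwise from north.

255°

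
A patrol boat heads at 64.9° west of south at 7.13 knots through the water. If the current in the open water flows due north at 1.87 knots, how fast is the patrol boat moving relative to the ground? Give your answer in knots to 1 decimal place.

Taking east as x and north as y: velocity relative to the water = (-6.457, -3.025) knots; the water relative to ground = (0.000, 1.870) knots.
Velocity relative to ground = (-6.457, -3.025) + (0.000, 1.870) = (-6.457, -1.155) knots.
Speed = |(-6.457, -1.155)| = 6.559 knots.

6.6 knots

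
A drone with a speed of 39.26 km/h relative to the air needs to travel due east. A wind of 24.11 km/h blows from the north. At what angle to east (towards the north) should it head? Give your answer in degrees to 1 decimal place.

37.9°

The wind pushes perpendicular to the desired track; the heading must have a component into the wind equal to 24.11 km/h: 39.26 sin θ = 24.11.
sin θ = 0.6141, so θ = 37.887°.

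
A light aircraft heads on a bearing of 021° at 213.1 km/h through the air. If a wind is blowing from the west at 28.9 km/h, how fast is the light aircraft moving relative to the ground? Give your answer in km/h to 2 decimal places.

225.08 km/h

Taking east as x and north as y: velocity relative to the air = (76.368, 198.946) km/h; the air relative to ground = (28.900, 0.000) km/h.
Velocity relative to ground = (76.368, 198.946) + (28.900, 0.000) = (105.268, 198.946) km/h.
Speed = |(105.268, 198.946)| = 225.080 km/h.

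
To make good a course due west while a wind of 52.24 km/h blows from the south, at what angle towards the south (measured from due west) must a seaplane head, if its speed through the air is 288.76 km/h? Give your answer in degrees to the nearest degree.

The wind pushes perpendicular to the desired track; the heading must have a component into the wind equal to 52.24 km/h: 288.76 sin θ = 52.24.
sin θ = 0.1809, so θ = 10.423°.

10°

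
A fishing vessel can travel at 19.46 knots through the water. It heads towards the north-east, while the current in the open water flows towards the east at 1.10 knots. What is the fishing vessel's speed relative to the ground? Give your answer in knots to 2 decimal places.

Taking east as x and north as y: velocity relative to the water = (13.760, 13.760) knots; the water relative to ground = (1.100, 0.000) knots.
Velocity relative to ground = (13.760, 13.760) + (1.100, 0.000) = (14.860, 13.760) knots.
Speed = |(14.860, 13.760)| = 20.253 knots.

20.25 knots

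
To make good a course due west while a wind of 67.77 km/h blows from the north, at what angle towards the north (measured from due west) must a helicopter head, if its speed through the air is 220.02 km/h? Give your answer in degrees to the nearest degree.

The wind pushes perpendicular to the desired track; the heading must have a component into the wind equal to 67.77 km/h: 220.02 sin θ = 67.77.
sin θ = 0.3080, so θ = 17.940°.

18°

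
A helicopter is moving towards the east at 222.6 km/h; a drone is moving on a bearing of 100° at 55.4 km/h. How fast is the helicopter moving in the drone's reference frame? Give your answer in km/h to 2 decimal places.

168.32 km/h

Taking east as x and north as y: helicopter velocity = (222.600, 0.000) km/h; drone velocity = (54.558, -9.620) km/h.
Velocity of helicopter relative to drone = (222.600, 0.000) − (54.558, -9.620) = (168.042, 9.620) km/h.
Magnitude = |(168.042, 9.620)| = 168.317 km/h.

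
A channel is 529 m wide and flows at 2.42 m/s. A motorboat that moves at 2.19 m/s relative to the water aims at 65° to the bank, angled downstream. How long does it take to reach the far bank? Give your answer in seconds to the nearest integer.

267 s

The component of the motorboat's velocity perpendicular to the bank is 2.19 × sin 65° = 1.985 m/s.
The flow acts along the bank and has no component across it.
Time = 529 / 1.985 = 266.524 s.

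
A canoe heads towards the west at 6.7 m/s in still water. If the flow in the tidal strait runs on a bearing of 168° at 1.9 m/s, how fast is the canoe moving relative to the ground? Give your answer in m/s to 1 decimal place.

Taking east as x and north as y: velocity relative to the water = (-6.700, 0.000) m/s; the water relative to ground = (0.395, -1.858) m/s.
Velocity relative to ground = (-6.700, 0.000) + (0.395, -1.858) = (-6.305, -1.858) m/s.
Speed = |(-6.305, -1.858)| = 6.573 m/s.

6.6 m/s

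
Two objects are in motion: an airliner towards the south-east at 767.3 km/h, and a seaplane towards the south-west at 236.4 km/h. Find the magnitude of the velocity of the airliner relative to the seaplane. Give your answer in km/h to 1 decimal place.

802.9 km/h

Taking east as x and north as y: airliner velocity = (542.563, -542.563) km/h; seaplane velocity = (-167.160, -167.160) km/h.
Velocity of airliner relative to seaplane = (542.563, -542.563) − (-167.160, -167.160) = (709.723, -375.403) km/h.
Magnitude = |(709.723, -375.403)| = 802.891 km/h.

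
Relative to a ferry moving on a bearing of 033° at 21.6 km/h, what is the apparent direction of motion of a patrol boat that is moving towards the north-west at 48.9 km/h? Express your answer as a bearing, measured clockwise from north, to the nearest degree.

290°

Taking east as x and north as y: patrol boat velocity = (-34.578, 34.578) km/h; ferry velocity = (11.764, 18.115) km/h.
Velocity of patrol boat relative to ferry = (-34.578, 34.578) − (11.764, 18.115) = (-46.342, 16.462) km/h.
Bearing = atan2(-46.34, 16.46) = 289.56° clockwise from north.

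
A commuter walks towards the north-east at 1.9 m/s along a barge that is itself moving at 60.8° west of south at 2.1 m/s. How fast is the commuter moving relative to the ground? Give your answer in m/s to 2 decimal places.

0.58 m/s

Taking east as x and north as y: barge velocity = (-1.833, -1.025) m/s; commuter velocity relative to barge = (1.344, 1.344) m/s.
Velocity relative to ground = (-1.833, -1.025) + (1.344, 1.344) = (-0.490, 0.319) m/s.
Speed = |(-0.490, 0.319)| = 0.584 m/s.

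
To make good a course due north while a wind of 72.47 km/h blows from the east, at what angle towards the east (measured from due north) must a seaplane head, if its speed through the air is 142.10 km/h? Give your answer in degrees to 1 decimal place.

The wind pushes perpendicular to the desired track; the heading must have a component into the wind equal to 72.47 km/h: 142.10 sin θ = 72.47.
sin θ = 0.5100, so θ = 30.663°.

30.7°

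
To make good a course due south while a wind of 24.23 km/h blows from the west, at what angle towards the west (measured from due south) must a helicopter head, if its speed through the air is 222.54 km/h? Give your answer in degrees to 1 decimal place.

6.3°

The wind pushes perpendicular to the desired track; the heading must have a component into the wind equal to 24.23 km/h: 222.54 sin θ = 24.23.
sin θ = 0.1089, so θ = 6.251°.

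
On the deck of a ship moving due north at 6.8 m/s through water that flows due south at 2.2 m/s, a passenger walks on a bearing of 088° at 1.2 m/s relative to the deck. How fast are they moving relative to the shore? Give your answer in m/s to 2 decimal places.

In east/north components (m/s): passenger relative to ship = (1.199, 0.042); ship relative to water = (0.000, 6.800); water relative to ground = (0.000, -2.200).
Sum = (1.199, 4.642) m/s.
Speed = |(1.199, 4.642)| = 4.794 m/s.

4.79 m/s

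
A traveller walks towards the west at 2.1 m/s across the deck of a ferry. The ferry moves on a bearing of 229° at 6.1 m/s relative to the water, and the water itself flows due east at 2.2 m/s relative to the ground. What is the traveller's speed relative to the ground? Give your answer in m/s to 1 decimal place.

6.0 m/s

In east/north components (m/s): traveller relative to ferry = (-2.100, 0.000); ferry relative to water = (-4.604, -4.002); water relative to ground = (2.200, 0.000).
Sum = (-4.504, -4.002) m/s.
Speed = |(-4.504, -4.002)| = 6.025 m/s.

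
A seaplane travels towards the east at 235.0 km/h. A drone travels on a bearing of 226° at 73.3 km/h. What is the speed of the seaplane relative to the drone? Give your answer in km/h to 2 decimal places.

292.20 km/h

Taking east as x and north as y: seaplane velocity = (235.000, 0.000) km/h; drone velocity = (-52.728, -50.918) km/h.
Velocity of seaplane relative to drone = (235.000, 0.000) − (-52.728, -50.918) = (287.728, 50.918) km/h.
Magnitude = |(287.728, 50.918)| = 292.198 km/h.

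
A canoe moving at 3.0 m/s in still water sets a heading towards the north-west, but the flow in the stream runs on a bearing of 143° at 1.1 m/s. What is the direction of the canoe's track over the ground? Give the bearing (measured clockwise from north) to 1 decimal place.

Taking east as x and north as y: velocity relative to the water = (-2.121, 2.121) m/s; the water relative to ground = (0.662, -0.878) m/s.
Velocity relative to ground = (-2.121, 2.121) + (0.662, -0.878) = (-1.459, 1.243) m/s.
Bearing = atan2(-1.46, 1.24) = 310.42° clockwise from north.

310.4°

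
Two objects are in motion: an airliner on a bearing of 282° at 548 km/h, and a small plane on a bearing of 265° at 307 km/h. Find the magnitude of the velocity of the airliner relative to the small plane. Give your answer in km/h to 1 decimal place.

Taking east as x and north as y: airliner velocity = (-536.025, 113.936) km/h; small plane velocity = (-305.832, -26.757) km/h.
Velocity of airliner relative to small plane = (-536.025, 113.936) − (-305.832, -26.757) = (-230.193, 140.692) km/h.
Magnitude = |(-230.193, 140.692)| = 269.784 km/h.

269.8 km/h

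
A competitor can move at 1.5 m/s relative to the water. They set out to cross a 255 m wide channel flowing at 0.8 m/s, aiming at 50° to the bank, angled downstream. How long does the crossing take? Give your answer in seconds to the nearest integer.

The component of the competitor's velocity perpendicular to the bank is 1.5 × sin 50° = 1.149 m/s.
The current is parallel to the bank, so it does not affect the crossing time.
Time = 255 / 1.149 = 221.919 s.

222 s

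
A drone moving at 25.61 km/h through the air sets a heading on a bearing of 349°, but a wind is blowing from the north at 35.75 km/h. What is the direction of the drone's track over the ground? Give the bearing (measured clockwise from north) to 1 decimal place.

204.7°

Taking east as x and north as y: velocity relative to the air = (-4.887, 25.139) km/h; the air relative to ground = (0.000, -35.750) km/h.
Velocity relative to ground = (-4.887, 25.139) + (0.000, -35.750) = (-4.887, -10.611) km/h.
Bearing = atan2(-4.89, -10.61) = 204.73° clockwise from north.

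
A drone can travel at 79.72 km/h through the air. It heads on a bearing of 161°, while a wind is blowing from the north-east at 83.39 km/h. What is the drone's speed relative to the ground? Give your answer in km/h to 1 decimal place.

Taking east as x and north as y: velocity relative to the air = (25.954, -75.377) km/h; the air relative to ground = (-58.966, -58.966) km/h.
Velocity relative to ground = (25.954, -75.377) + (-58.966, -58.966) = (-33.011, -134.342) km/h.
Speed = |(-33.011, -134.342)| = 138.339 km/h.

138.3 km/h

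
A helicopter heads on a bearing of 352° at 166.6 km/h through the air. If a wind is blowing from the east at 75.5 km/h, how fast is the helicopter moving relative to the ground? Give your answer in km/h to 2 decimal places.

192.24 km/h

Taking east as x and north as y: velocity relative to the air = (-23.186, 164.979) km/h; the air relative to ground = (-75.500, 0.000) km/h.
Velocity relative to ground = (-23.186, 164.979) + (-75.500, 0.000) = (-98.686, 164.979) km/h.
Speed = |(-98.686, 164.979)| = 192.242 km/h.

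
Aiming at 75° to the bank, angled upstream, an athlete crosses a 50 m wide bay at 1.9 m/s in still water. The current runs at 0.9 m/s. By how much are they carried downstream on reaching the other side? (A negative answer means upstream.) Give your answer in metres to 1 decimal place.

Perpendicular speed = 1.835 m/s; crossing time = 50 / 1.835 = 27.244 s.
Net downstream speed = 0.408 m/s.
Drift = 0.408 × 27.244 = 11.122 m (downstream).

11.1 m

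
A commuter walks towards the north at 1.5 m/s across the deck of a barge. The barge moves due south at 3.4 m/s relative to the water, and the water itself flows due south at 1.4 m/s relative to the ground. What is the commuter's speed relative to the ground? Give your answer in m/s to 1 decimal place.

In east/north components (m/s): commuter relative to barge = (0.000, 1.500); barge relative to water = (0.000, -3.400); water relative to ground = (0.000, -1.400).
Sum = (0.000, -3.300) m/s.
Speed = |(0.000, -3.300)| = 3.300 m/s.

3.3 m/s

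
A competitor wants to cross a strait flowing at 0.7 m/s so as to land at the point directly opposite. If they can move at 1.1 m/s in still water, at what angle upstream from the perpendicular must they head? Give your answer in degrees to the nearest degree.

To cancel the current, the upstream component of the competitor's velocity must equal the flow: 1.1 sin θ = 0.7.
sin θ = 0.7 / 1.1 = 0.6364.
θ = arcsin(0.6364) = 39.521°.

40°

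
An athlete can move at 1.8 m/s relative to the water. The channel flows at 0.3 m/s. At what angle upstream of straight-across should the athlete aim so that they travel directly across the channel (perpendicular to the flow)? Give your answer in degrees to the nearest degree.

10°

To cancel the current, the upstream component of the athlete's velocity must equal the flow: 1.8 sin θ = 0.3.
sin θ = 0.3 / 1.8 = 0.1667.
θ = arcsin(0.1667) = 9.594°.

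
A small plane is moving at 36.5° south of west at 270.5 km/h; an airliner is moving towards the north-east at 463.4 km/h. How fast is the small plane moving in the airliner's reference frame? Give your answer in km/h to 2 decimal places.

732.02 km/h

Taking east as x and north as y: small plane velocity = (-217.443, -160.900) km/h; airliner velocity = (327.673, 327.673) km/h.
Velocity of small plane relative to airliner = (-217.443, -160.900) − (327.673, 327.673) = (-545.117, -488.573) km/h.
Magnitude = |(-545.117, -488.573)| = 732.022 km/h.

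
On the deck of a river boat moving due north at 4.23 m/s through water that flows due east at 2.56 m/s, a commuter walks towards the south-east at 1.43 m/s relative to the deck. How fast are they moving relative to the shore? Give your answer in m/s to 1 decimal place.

In east/north components (m/s): commuter relative to river boat = (1.011, -1.011); river boat relative to water = (0.000, 4.230); water relative to ground = (2.560, 0.000).
Sum = (3.571, 3.219) m/s.
Speed = |(3.571, 3.219)| = 4.808 m/s.

4.8 m/s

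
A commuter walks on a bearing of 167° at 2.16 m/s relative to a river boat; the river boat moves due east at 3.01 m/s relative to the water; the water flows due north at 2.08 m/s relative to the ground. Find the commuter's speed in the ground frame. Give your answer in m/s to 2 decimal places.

In east/north components (m/s): commuter relative to river boat = (0.486, -2.105); river boat relative to water = (3.010, 0.000); water relative to ground = (0.000, 2.080).
Sum = (3.496, -0.025) m/s.
Speed = |(3.496, -0.025)| = 3.496 m/s.

3.50 m/s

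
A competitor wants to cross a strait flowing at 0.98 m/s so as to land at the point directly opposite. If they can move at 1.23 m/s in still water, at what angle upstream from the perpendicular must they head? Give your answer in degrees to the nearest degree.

To cancel the current, the upstream component of the competitor's velocity must equal the flow: 1.23 sin θ = 0.98.
sin θ = 0.98 / 1.23 = 0.7967.
θ = arcsin(0.7967) = 52.821°.

53°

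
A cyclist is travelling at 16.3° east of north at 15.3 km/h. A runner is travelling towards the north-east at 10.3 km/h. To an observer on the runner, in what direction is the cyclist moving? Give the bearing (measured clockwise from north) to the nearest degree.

338°

Taking east as x and north as y: cyclist velocity = (4.294, 14.685) km/h; runner velocity = (7.283, 7.283) km/h.
Velocity of cyclist relative to runner = (4.294, 14.685) − (7.283, 7.283) = (-2.989, 7.402) km/h.
Bearing = atan2(-2.99, 7.40) = 338.01° clockwise from north.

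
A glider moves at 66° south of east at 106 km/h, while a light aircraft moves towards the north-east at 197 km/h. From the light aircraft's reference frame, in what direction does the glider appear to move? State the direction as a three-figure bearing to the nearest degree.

202°

Taking east as x and north as y: glider velocity = (43.114, -96.836) km/h; light aircraft velocity = (139.300, 139.300) km/h.
Velocity of glider relative to light aircraft = (43.114, -96.836) − (139.300, 139.300) = (-96.186, -236.136) km/h.
Bearing = atan2(-96.19, -236.14) = 202.16° clockwise from north.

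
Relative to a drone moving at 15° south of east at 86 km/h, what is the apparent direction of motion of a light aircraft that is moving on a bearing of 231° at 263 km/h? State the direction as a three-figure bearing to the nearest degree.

Taking east as x and north as y: light aircraft velocity = (-204.389, -165.511) km/h; drone velocity = (83.070, -22.258) km/h.
Velocity of light aircraft relative to drone = (-204.389, -165.511) − (83.070, -22.258) = (-287.459, -143.253) km/h.
Bearing = atan2(-287.46, -143.25) = 243.51° clockwise from north.

244°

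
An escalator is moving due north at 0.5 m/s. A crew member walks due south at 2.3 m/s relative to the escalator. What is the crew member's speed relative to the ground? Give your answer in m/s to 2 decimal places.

Taking east as x and north as y: escalator velocity = (0.000, 0.500) m/s; crew member velocity relative to escalator = (0.000, -2.300) m/s.
Velocity relative to ground = (0.000, 0.500) + (0.000, -2.300) = (0.000, -1.800) m/s.
Speed = |(0.000, -1.800)| = 1.800 m/s.

1.80 m/s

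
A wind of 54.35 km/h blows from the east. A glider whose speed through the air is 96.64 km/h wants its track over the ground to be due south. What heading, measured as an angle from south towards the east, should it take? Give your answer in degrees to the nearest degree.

34°

The wind pushes perpendicular to the desired track; the heading must have a component into the wind equal to 54.35 km/h: 96.64 sin θ = 54.35.
sin θ = 0.5624, so θ = 34.222°.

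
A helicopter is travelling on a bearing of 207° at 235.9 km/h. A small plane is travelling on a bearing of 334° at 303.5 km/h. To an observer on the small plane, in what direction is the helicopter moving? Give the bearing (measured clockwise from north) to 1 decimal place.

Taking east as x and north as y: helicopter velocity = (-107.096, -210.188) km/h; small plane velocity = (-133.046, 272.784) km/h.
Velocity of helicopter relative to small plane = (-107.096, -210.188) − (-133.046, 272.784) = (25.949, -482.972) km/h.
Bearing = atan2(25.95, -482.97) = 176.92° clockwise from north.

176.9°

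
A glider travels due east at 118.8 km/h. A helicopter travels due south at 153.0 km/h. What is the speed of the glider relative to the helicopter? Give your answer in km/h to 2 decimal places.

Taking east as x and north as y: glider velocity = (118.800, 0.000) km/h; helicopter velocity = (0.000, -153.000) km/h.
Velocity of glider relative to helicopter = (118.800, 0.000) − (0.000, -153.000) = (118.800, 153.000) km/h.
Magnitude = |(118.800, 153.000)| = 193.707 km/h.

193.71 km/h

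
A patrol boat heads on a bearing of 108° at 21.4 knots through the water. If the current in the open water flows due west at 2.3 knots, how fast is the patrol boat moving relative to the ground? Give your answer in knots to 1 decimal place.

Taking east as x and north as y: velocity relative to the water = (20.353, -6.613) knots; the water relative to ground = (-2.300, 0.000) knots.
Velocity relative to ground = (20.353, -6.613) + (-2.300, 0.000) = (18.053, -6.613) knots.
Speed = |(18.053, -6.613)| = 19.226 knots.

19.2 knots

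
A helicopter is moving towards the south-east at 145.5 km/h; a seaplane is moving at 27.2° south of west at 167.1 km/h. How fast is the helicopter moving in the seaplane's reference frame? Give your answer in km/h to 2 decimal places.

252.90 km/h

Taking east as x and north as y: helicopter velocity = (102.884, -102.884) km/h; seaplane velocity = (-148.621, -76.381) km/h.
Velocity of helicopter relative to seaplane = (102.884, -102.884) − (-148.621, -76.381) = (251.506, -26.503) km/h.
Magnitude = |(251.506, -26.503)| = 252.898 km/h.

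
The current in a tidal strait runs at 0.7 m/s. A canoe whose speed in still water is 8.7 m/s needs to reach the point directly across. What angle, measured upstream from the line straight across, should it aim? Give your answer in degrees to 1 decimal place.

To cancel the current, the upstream component of the canoe's velocity must equal the flow: 8.7 sin θ = 0.7.
sin θ = 0.7 / 8.7 = 0.0805.
θ = arcsin(0.0805) = 4.615°.

4.6°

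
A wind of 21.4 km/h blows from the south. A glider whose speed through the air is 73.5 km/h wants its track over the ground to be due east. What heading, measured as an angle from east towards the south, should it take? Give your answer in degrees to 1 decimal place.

16.9°

The wind pushes perpendicular to the desired track; the heading must have a component into the wind equal to 21.4 km/h: 73.5 sin θ = 21.4.
sin θ = 0.2912, so θ = 16.927°.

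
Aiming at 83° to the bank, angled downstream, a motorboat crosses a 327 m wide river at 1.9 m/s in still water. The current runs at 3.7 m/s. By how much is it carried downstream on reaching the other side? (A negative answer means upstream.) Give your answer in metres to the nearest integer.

682 m

Perpendicular speed = 1.886 m/s; crossing time = 327 / 1.886 = 173.398 s.
Net downstream speed = 3.932 m/s.
Drift = 3.932 × 173.398 = 681.722 m (downstream).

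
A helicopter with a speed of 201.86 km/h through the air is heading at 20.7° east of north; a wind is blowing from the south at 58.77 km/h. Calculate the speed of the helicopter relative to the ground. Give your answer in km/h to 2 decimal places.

Taking east as x and north as y: velocity relative to the air = (71.352, 188.829) km/h; the air relative to ground = (0.000, 58.770) km/h.
Velocity relative to ground = (71.352, 188.829) + (0.000, 58.770) = (71.352, 247.599) km/h.
Speed = |(71.352, 247.599)| = 257.675 km/h.

257.67 km/h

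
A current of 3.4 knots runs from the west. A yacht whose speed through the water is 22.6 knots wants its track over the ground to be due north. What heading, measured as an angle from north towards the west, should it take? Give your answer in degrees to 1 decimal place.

The current pushes perpendicular to the desired track; the heading must have a component into the current equal to 3.4 knots: 22.6 sin θ = 3.4.
sin θ = 0.1504, so θ = 8.653°.

8.7°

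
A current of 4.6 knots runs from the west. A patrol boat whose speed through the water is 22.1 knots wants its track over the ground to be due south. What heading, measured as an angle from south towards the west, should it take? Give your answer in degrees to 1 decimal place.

12.0°

The current pushes perpendicular to the desired track; the heading must have a component into the current equal to 4.6 knots: 22.1 sin θ = 4.6.
sin θ = 0.2081, so θ = 12.014°.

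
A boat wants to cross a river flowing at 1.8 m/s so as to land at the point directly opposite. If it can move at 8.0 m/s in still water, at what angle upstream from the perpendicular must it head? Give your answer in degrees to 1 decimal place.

13.0°

To cancel the current, the upstream component of the boat's velocity must equal the flow: 8.0 sin θ = 1.8.
sin θ = 1.8 / 8.0 = 0.2250.
θ = arcsin(0.2250) = 13.003°.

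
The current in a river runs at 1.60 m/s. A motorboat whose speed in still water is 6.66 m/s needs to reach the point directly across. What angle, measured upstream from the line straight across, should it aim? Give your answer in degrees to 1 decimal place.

13.9°

To cancel the current, the upstream component of the motorboat's velocity must equal the flow: 6.66 sin θ = 1.60.
sin θ = 1.60 / 6.66 = 0.2402.
θ = arcsin(0.2402) = 13.901°.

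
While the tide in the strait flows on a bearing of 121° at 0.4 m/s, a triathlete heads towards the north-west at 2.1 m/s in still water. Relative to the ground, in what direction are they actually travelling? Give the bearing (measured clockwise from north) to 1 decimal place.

Taking east as x and north as y: velocity relative to the water = (-1.485, 1.485) m/s; the water relative to ground = (0.343, -0.206) m/s.
Velocity relative to ground = (-1.485, 1.485) + (0.343, -0.206) = (-1.142, 1.279) m/s.
Bearing = atan2(-1.14, 1.28) = 318.24° clockwise from north.

318.2°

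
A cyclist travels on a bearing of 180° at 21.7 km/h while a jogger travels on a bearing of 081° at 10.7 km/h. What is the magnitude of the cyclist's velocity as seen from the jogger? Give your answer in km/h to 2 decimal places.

Taking east as x and north as y: cyclist velocity = (0.000, -21.700) km/h; jogger velocity = (10.568, 1.674) km/h.
Velocity of cyclist relative to jogger = (0.000, -21.700) − (10.568, 1.674) = (-10.568, -23.374) km/h.
Magnitude = |(-10.568, -23.374)| = 25.652 km/h.

25.65 km/h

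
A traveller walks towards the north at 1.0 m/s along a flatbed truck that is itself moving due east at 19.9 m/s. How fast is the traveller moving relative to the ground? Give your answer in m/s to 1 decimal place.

19.9 m/s

Taking east as x and north as y: flatbed truck velocity = (19.900, 0.000) m/s; traveller velocity relative to flatbed truck = (0.000, 1.000) m/s.
Velocity relative to ground = (19.900, 0.000) + (0.000, 1.000) = (19.900, 1.000) m/s.
Speed = |(19.900, 1.000)| = 19.925 m/s.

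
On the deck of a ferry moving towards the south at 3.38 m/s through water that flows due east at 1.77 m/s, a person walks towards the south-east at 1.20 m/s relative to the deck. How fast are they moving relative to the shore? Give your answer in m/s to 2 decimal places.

4.97 m/s

In east/north components (m/s): person relative to ferry = (0.849, -0.849); ferry relative to water = (0.000, -3.380); water relative to ground = (1.770, 0.000).
Sum = (2.619, -4.229) m/s.
Speed = |(2.619, -4.229)| = 4.974 m/s.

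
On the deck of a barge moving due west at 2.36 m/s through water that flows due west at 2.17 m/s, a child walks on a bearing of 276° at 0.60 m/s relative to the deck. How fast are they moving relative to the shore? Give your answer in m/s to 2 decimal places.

In east/north components (m/s): child relative to barge = (-0.597, 0.063); barge relative to water = (-2.360, 0.000); water relative to ground = (-2.170, 0.000).
Sum = (-5.127, 0.063) m/s.
Speed = |(-5.127, 0.063)| = 5.127 m/s.

5.13 m/s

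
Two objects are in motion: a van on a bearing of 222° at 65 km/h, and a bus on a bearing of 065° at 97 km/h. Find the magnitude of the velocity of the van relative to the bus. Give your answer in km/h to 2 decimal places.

158.88 km/h

Taking east as x and north as y: van velocity = (-43.493, -48.304) km/h; bus velocity = (87.912, 40.994) km/h.
Velocity of van relative to bus = (-43.493, -48.304) − (87.912, 40.994) = (-131.405, -89.298) km/h.
Magnitude = |(-131.405, -89.298)| = 158.876 km/h.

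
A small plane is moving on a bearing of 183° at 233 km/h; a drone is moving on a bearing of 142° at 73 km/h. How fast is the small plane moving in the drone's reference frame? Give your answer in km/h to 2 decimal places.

184.24 km/h

Taking east as x and north as y: small plane velocity = (-12.194, -232.681) km/h; drone velocity = (44.943, -57.525) km/h.
Velocity of small plane relative to drone = (-12.194, -232.681) − (44.943, -57.525) = (-57.138, -175.156) km/h.
Magnitude = |(-57.138, -175.156)| = 184.240 km/h.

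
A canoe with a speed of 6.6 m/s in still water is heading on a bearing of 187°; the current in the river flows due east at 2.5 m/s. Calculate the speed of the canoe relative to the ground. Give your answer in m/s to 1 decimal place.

Taking east as x and north as y: velocity relative to the water = (-0.804, -6.551) m/s; the water relative to ground = (2.500, 0.000) m/s.
Velocity relative to ground = (-0.804, -6.551) + (2.500, 0.000) = (1.696, -6.551) m/s.
Speed = |(1.696, -6.551)| = 6.767 m/s.

6.8 m/s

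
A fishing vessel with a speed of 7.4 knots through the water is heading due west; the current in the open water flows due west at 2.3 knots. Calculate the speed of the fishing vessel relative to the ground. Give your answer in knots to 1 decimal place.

9.7 knots

Taking east as x and north as y: velocity relative to the water = (-7.400, 0.000) knots; the water relative to ground = (-2.300, 0.000) knots.
Velocity relative to ground = (-7.400, 0.000) + (-2.300, 0.000) = (-9.700, 0.000) knots.
Speed = |(-9.700, 0.000)| = 9.700 knots.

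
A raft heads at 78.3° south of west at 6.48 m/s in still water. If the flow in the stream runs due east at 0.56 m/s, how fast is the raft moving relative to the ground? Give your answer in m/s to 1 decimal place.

Taking east as x and north as y: velocity relative to the water = (-1.314, -6.345) m/s; the water relative to ground = (0.560, 0.000) m/s.
Velocity relative to ground = (-1.314, -6.345) + (0.560, 0.000) = (-0.754, -6.345) m/s.
Speed = |(-0.754, -6.345)| = 6.390 m/s.

6.4 m/s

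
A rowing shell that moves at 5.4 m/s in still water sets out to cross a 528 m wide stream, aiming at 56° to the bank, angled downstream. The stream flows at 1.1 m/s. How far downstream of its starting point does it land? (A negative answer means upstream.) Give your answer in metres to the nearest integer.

Perpendicular speed = 4.477 m/s; crossing time = 528 / 4.477 = 117.941 s.
Net downstream speed = 4.120 m/s.
Drift = 4.120 × 117.941 = 485.876 m (downstream).

486 m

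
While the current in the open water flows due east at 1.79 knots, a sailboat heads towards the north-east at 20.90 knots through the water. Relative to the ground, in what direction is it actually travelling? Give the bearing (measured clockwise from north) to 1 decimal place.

Taking east as x and north as y: velocity relative to the water = (14.779, 14.779) knots; the water relative to ground = (1.790, 0.000) knots.
Velocity relative to ground = (14.779, 14.779) + (1.790, 0.000) = (16.569, 14.779) knots.
Bearing = atan2(16.57, 14.78) = 48.27° clockwise from north.

048.3°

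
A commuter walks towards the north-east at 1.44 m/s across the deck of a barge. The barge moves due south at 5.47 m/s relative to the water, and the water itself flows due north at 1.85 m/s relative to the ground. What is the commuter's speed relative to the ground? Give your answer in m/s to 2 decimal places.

2.79 m/s

In east/north components (m/s): commuter relative to barge = (1.018, 1.018); barge relative to water = (0.000, -5.470); water relative to ground = (0.000, 1.850).
Sum = (1.018, -2.602) m/s.
Speed = |(1.018, -2.602)| = 2.794 m/s.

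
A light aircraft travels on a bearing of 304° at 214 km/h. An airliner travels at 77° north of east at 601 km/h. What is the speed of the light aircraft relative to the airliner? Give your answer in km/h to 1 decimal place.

561.1 km/h

Taking east as x and north as y: light aircraft velocity = (-177.414, 119.667) km/h; airliner velocity = (135.196, 585.596) km/h.
Velocity of light aircraft relative to airliner = (-177.414, 119.667) − (135.196, 585.596) = (-312.610, -465.929) km/h.
Magnitude = |(-312.610, -465.929)| = 561.084 km/h.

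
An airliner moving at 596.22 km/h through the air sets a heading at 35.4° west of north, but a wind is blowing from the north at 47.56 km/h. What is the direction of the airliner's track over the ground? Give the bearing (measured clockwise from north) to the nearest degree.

322°

Taking east as x and north as y: velocity relative to the air = (-345.379, 485.995) km/h; the air relative to ground = (0.000, -47.560) km/h.
Velocity relative to ground = (-345.379, 485.995) + (0.000, -47.560) = (-345.379, 438.435) km/h.
Bearing = atan2(-345.38, 438.44) = 321.77° clockwise from north.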